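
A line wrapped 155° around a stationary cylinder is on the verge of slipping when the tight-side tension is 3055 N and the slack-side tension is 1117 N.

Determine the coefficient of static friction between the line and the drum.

μ ≈ 0.372

T₂/T₁ = e^{μβ} → μ = ln(T₂/T₁)/β.
β = 155° = 2.705 rad.
μ = ln(3055/1117)/2.705 = ln(2.735)/2.705 = 0.372.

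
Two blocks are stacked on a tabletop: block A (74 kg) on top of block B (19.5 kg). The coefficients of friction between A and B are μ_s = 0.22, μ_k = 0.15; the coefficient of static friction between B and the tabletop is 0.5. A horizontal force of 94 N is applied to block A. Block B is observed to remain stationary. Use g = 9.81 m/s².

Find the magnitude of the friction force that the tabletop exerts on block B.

f ≈ 94 N

Between the blocks, N₁ = m_A g = 725.9 N.
So the A–B interface can sustain at most μ_s N₁ = 159.7 N of static friction.
Since P = 94 N ≤ 159.7 N, A does not slip on B; friction on A equals P = 94 N.
B experiences an equal 94 N forward from A (third law). B is in equilibrium, so the floor supplies f₂ = 94 N of static friction (limit μ_s(m_A+m_B)g = 458.6 N, not exceeded).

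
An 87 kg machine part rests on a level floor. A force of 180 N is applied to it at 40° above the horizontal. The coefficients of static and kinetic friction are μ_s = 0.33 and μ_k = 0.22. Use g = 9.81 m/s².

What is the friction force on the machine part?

f ≈ 138 N

Vertical equilibrium gives N = m g − P sin α = 737.8 N.
For equilibrium, f = P cos α = 180×cos 40° = 137.9 N.
μ_s N = 0.33 × 737.8 = 243.5 N.
Since 137.9 N does not exceed the limit, the machine part stays at rest and f = 138 N.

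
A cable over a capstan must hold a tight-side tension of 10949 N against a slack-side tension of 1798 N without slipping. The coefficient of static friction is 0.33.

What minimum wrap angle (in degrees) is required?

T₂/T₁ = e^{μβ} → β = ln(T₂/T₁)/μ.
β = ln(10949/1798)/0.33 = 1.807/0.33 = 5.474 rad.
In degrees: β = 5.474 × 180/π = 314°.

β_min ≈ 314°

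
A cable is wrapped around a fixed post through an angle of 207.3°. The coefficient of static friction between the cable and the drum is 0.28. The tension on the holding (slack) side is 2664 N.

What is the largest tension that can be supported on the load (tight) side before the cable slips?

At impending slip the capstan equation gives T₂/T₁ = e^{μβ} with β in radians.
β = 207.3° × π/180 = 3.618 rad.
e^{μβ} = e^{0.28×3.618} = 2.754.
T₂ = T₁ · e^{μβ} = 2664 × 2.754 = 7340 N.

T_max ≈ 7340 N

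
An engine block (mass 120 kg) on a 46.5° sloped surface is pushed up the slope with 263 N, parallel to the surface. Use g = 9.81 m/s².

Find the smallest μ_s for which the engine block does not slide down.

N = m g cos θ = 810.3 N.
Friction must make up the shortfall along the incline: f = m g sin θ − P = 853.9 − 263 = 590.9 N.
At the threshold f = μ_s N, so μ_s,min = 590.9/810.3 = 0.729.

μ_s,min ≈ 0.729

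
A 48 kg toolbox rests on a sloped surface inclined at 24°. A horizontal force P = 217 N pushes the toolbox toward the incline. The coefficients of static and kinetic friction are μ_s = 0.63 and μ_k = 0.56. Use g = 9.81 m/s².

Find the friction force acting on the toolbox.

f ≈ 6.72 N (down the incline)

Resolve perpendicular to the incline: N = m g cos θ + P sin θ = 48×9.81×cos 24° + 217×sin 24° = 518.4 N.
Parallel to the incline: P cos θ − m g sin θ = 198.2 − 191.5 = 6.715 N; the friction needed to balance this is 6.715 N acting down the slope.
The limit of static friction is μ_s N = 326.6 N.
|f_req| = 6.715 ≤ 326.6 N → the toolbox is in equilibrium; friction equals the required value.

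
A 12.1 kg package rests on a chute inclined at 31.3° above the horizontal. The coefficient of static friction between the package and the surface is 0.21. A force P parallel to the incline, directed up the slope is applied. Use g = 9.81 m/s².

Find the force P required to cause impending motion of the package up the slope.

P ≈ 83 N

At impending motion up the slope, friction acts down-slope at its limit: f = μ_s N.
P is parallel to the surface, so N = m g cos θ = 101 N.
Along the incline: P = m g sin θ + μ_s N = 61.7 + 0.21×101 = 83 N.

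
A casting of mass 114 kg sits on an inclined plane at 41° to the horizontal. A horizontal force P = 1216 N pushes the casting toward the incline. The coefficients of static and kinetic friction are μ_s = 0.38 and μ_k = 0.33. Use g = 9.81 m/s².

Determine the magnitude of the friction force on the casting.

f ≈ 184 N (down the incline)

Resolve perpendicular to the incline: N = m g cos θ + P sin θ = 114×9.81×cos 41° + 1216×sin 41° = 1642 N.
Parallel to the incline: P cos θ − m g sin θ = 917.7 − 733.7 = 184 N; the friction needed to balance this is 184 N acting down the slope.
Maximum static friction: μ_s N = 0.38 × 1642 = 623.9 N.
|f_req| = 184 ≤ 623.9 N → the casting is in equilibrium; friction equals the required value.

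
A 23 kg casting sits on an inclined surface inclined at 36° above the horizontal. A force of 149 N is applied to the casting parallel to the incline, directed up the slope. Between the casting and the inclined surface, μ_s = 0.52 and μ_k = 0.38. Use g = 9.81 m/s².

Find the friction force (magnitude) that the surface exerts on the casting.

f ≈ 16.4 N (down the incline)

The normal reaction is N = m g cos θ = 182.5 N.
For equilibrium along the incline the friction force must supply f = m g sin θ − P = 132.6 − 149 = -16.38 N (positive meaning up-slope).
Maximum static friction available: μ_s N = 0.52 × 182.5 = 94.92 N.
Since |-16.38| ≤ 94.92 N, the casting remains in static equilibrium and friction takes exactly the required value.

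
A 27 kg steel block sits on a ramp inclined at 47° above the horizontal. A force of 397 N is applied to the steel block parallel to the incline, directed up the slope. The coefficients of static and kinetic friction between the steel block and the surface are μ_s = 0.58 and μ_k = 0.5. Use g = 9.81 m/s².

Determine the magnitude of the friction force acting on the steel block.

f ≈ 90.3 N (down the incline)

The normal reaction is N = m g cos θ = 180.6 N.
Parallel to the incline, ΣF = 0 gives f = m g sin θ − P = 193.7 − 397 = -203.3 N (up-slope positive).
The static-friction ceiling is μ_s N = 0.58 × 180.6 = 104.8 N.
Since |-203.3| > 104.8 N, static friction cannot hold it; the steel block slides up the incline and kinetic friction applies: f = μ_k N = 0.5 × 180.6 = 90.3 N.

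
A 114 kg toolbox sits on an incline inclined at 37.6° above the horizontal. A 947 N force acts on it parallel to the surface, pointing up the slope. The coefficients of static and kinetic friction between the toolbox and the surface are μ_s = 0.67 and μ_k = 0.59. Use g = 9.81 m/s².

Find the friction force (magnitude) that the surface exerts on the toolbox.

f ≈ 265 N (down the incline)

Perpendicular to the surface, N = m g cos θ = 114·9.81·cos 37.6° = 886 N.
For equilibrium along the incline the friction force must supply f = m g sin θ − P = 682.3 − 947 = -264.7 N (positive meaning up-slope).
Static friction can supply at most μ_s N = 593.7 N.
Since |-264.7| ≤ 593.7 N, no slip — friction simply equals what equilibrium demands.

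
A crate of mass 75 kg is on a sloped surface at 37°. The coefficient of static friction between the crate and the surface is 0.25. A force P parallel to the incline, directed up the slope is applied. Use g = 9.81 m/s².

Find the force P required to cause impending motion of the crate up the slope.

At impending motion up the slope, friction acts down-slope at its limit: f = μ_s N.
P is parallel to the surface, so N = m g cos θ = 588 N.
Along the incline: P = m g sin θ + μ_s N = 443 + 0.25×588 = 590 N.

P ≈ 590 N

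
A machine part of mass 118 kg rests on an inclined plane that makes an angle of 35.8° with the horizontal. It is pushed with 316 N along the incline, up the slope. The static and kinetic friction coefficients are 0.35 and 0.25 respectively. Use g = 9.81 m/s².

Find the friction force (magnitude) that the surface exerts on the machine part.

Normal force: N = m g cos θ = 118 × 9.81 × cos 35.8° = 938.9 N.
The friction needed for equilibrium is m g sin θ − P = 677.1 − 316 = 361.1 N, measured positive up-slope.
Static friction can supply at most μ_s N = 328.6 N.
Since |361.1| > 328.6 N, static friction cannot hold it; the machine part slides down the incline and kinetic friction applies: f = μ_k N = 0.25 × 938.9 = 235 N.

f ≈ 235 N (up the incline)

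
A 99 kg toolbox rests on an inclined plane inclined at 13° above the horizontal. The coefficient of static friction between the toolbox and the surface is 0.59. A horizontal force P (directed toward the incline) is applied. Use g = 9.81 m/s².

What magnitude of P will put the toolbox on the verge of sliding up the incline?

At impending motion up the slope, friction acts down-slope at its limit: f = μ_s N.
Perpendicular to the incline: N = m g cos θ + P sin θ.
Along the incline: P cos θ = m g sin θ + μ_s N = m g sin θ + μ_s (m g cos θ + P sin θ).
Solving, P (cos θ − μ_s sin θ) = m g (sin θ + μ_s cos θ), so P = 99×9.81×(sin 13° + 0.59 cos 13°)/(cos 13° − 0.59 sin 13°) = 971×0.7998/0.8416 = 923 N.

P ≈ 923 N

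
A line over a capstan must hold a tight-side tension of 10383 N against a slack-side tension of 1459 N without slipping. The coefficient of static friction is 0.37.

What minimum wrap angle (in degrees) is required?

β_min ≈ 304°

T₂/T₁ = e^{μβ} → β = ln(T₂/T₁)/μ.
β = ln(10383/1459)/0.37 = 1.962/0.37 = 5.304 rad.
In degrees: β = 5.304 × 180/π = 304°.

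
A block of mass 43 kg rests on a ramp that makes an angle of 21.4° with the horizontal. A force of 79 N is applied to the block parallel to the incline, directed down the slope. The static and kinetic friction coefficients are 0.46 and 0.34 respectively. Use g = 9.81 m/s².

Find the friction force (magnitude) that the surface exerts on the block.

The normal reaction is N = m g cos θ = 392.7 N.
Parallel to the incline, ΣF = 0 gives f = m g sin θ + P = 153.9 + 79 = 232.9 N (up-slope positive).
Static friction can supply at most μ_s N = 180.7 N.
Since |232.9| > 180.7 N, static friction cannot hold it; the block slides down the incline and kinetic friction applies: f = μ_k N = 0.34 × 392.7 = 134 N.

f ≈ 134 N (up the incline)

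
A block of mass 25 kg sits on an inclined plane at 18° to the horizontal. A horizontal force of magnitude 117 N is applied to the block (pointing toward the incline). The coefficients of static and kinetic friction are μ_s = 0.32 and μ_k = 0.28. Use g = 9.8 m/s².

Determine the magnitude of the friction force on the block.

Resolve perpendicular to the incline: N = m g cos θ + P sin θ = 25×9.8×cos 18° + 117×sin 18° = 269.2 N.
Along the incline, the net driving force (taking up-slope positive) is P cos θ − m g sin θ = 111.3 − 75.71 = 35.56 N, so equilibrium requires friction f = -35.56 N (down-slope).
The limit of static friction is μ_s N = 86.13 N.
|f_req| = 35.56 ≤ 86.13 N → the block is in equilibrium; friction equals the required value.

f ≈ 35.6 N (down the incline)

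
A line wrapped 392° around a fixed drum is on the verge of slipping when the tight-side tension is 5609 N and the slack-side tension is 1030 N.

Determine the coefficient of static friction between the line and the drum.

T₂/T₁ = e^{μβ} → μ = ln(T₂/T₁)/β.
β = 392° = 6.842 rad.
μ = ln(5609/1030)/6.842 = ln(5.446)/6.842 = 0.248.

μ ≈ 0.248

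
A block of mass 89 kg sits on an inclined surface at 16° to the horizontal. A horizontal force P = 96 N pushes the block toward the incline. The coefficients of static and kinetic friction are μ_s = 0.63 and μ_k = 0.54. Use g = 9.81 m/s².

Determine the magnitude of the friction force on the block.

f ≈ 148 N (up the incline)

The horizontal push has a component P sin θ into the surface, so N = m g cos θ + P sin θ = 839.3 + 26.46 = 865.7 N.
Along the incline, the net driving force (taking up-slope positive) is P cos θ − m g sin θ = 92.28 − 240.7 = -148.4 N, so equilibrium requires friction f = 148.4 N (up-slope).
Maximum static friction: μ_s N = 0.63 × 865.7 = 545.4 N.
Since 148.4 N is within the 545.4 N limit, the block stays put and friction is exactly 148 N.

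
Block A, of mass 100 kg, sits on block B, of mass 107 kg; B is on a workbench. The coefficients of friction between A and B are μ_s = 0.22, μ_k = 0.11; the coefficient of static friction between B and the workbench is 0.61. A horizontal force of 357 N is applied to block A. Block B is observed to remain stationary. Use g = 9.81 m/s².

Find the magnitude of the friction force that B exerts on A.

f ≈ 108 N

The normal force B exerts on A is simply A's weight, N₁ = 981 N.
So the A–B interface can sustain at most μ_s N₁ = 215.8 N of static friction.
P = 357 N exceeds that limit, so A slips over B and the interface friction becomes kinetic: f₁ = μ_k N₁ = 0.11×981 = 108 N.
By Newton's third law B feels 108 N forward from A. With B stationary, the floor's static friction on B balances it: f₂ = 108 N (well within μ_s(m_A+m_B)g = 1239 N).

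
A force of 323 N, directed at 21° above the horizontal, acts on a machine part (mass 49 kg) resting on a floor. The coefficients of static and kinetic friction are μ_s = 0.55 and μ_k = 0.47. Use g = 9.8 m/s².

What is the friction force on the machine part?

N = m g − P sin α = 480.2 − 323×sin 21° = 364.4 N.
The horizontal driving force is P cos α = 301.5 N, so equilibrium needs friction f = 301.5 N.
The static-friction limit is μ_s N = 200.4 N.
The required friction exceeds μ_s N, so the machine part moves and f = μ_k N = 171 N.

f ≈ 171 N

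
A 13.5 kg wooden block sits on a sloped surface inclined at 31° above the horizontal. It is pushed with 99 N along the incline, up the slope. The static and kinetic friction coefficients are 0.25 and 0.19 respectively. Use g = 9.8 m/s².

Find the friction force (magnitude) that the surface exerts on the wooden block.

Perpendicular to the surface, N = m g cos θ = 13.5·9.8·cos 31° = 113.4 N.
The friction needed for equilibrium is m g sin θ − P = 68.14 − 99 = -30.86 N, measured positive up-slope.
The static-friction ceiling is μ_s N = 0.25 × 113.4 = 28.35 N.
|-30.86| exceeds 28.35 N, so the wooden block slips up-slope; friction is kinetic, f = μ_k N = 0.19×113.4 = 21.5 N.

f ≈ 21.5 N (down the incline)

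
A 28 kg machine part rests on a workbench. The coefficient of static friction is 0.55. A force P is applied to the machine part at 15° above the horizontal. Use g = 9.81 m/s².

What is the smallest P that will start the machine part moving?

P ≈ 136 N

N = m g − P sin α (the pull lifts the machine part).
At impending slip, P cos α = μ_s N = μ_s (m g − P sin α).
Solving: P (cos α + μ_s sin α) = μ_s m g → P = 0.55×275/(cos 15° + 0.55 sin 15°) = 151/1.108 = 136 N.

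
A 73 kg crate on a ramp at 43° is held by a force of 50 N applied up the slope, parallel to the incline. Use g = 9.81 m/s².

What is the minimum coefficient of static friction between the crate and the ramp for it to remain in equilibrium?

N = m g cos θ = 523.7 N.
Friction must make up the shortfall along the incline: f = m g sin θ − P = 488.4 − 50 = 438.4 N.
At the threshold f = μ_s N, so μ_s,min = 438.4/523.7 = 0.837.

μ_s,min ≈ 0.837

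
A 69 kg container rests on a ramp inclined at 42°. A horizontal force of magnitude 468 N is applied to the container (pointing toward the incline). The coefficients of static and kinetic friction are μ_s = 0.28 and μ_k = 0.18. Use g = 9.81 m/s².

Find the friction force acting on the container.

f ≈ 105 N (up the incline)

The horizontal push has a component P sin θ into the surface, so N = m g cos θ + P sin θ = 503 + 313.2 = 816.2 N.
Along the incline, the net driving force (taking up-slope positive) is P cos θ − m g sin θ = 347.8 − 452.9 = -105.1 N, so equilibrium requires friction f = 105.1 N (up-slope).
The limit of static friction is μ_s N = 228.5 N.
|f_req| = 105.1 ≤ 228.5 N → the container is in equilibrium; friction equals the required value.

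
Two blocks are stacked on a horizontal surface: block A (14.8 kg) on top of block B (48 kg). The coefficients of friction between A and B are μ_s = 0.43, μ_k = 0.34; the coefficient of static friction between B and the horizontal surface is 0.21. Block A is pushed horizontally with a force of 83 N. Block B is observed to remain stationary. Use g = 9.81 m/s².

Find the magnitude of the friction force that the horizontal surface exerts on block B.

The normal force B exerts on A is simply A's weight, N₁ = 145.2 N.
Maximum static friction on A from B: μ_s N₁ = 0.43×145.2 = 62.43 N.
Since P = 83 N > 62.43 N, A slides on B; the A–B friction is kinetic: f₁ = μ_k N₁ = 0.34×145.2 = 49.4 N.
B experiences an equal 49.4 N forward from A (third law). B is in equilibrium, so the floor supplies f₂ = 49.4 N of static friction (limit μ_s(m_A+m_B)g = 129.4 N, not exceeded).

f ≈ 49.4 N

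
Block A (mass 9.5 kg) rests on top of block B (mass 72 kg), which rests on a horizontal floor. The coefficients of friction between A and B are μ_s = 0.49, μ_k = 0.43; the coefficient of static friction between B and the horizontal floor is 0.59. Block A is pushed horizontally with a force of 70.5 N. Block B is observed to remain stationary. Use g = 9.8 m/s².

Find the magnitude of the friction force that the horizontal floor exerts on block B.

f ≈ 40 N

Between the blocks, N₁ = m_A g = 93.1 N.
So the A–B interface can sustain at most μ_s N₁ = 45.62 N of static friction.
Since P = 70.5 N > 45.62 N, A slides on B; the A–B friction is kinetic: f₁ = μ_k N₁ = 0.43×93.1 = 40 N.
B experiences an equal 40 N forward from A (third law). B is in equilibrium, so the floor supplies f₂ = 40 N of static friction (limit μ_s(m_A+m_B)g = 471.2 N, not exceeded).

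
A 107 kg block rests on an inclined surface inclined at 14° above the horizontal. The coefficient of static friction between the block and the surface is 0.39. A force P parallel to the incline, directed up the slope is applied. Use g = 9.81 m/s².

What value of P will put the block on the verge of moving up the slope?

P ≈ 651 N

At impending motion up the slope, friction acts down-slope at its limit: f = μ_s N.
P is parallel to the surface, so N = m g cos θ = 1020 N.
Along the incline: P = m g sin θ + μ_s N = 254 + 0.39×1020 = 651 N.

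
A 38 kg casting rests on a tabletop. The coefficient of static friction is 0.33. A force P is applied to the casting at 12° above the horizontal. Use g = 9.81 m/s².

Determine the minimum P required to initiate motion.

P ≈ 118 N

N = m g − P sin α (the pull lifts the casting).
At impending slip, P cos α = μ_s N = μ_s (m g − P sin α).
Solving: P (cos α + μ_s sin α) = μ_s m g → P = 0.33×373/(cos 12° + 0.33 sin 12°) = 123/1.047 = 118 N.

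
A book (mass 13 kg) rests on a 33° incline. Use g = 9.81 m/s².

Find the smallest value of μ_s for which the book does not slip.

μ_s,min ≈ 0.649

At the slip threshold m g sin θ = μ_s m g cos θ, so μ_s,min = tan θ.
μ_s,min = tan 33° = 0.649.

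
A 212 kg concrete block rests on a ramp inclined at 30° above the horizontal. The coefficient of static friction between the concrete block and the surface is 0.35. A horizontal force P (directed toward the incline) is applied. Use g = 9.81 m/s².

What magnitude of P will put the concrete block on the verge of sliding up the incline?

At impending motion up the slope, friction acts down-slope at its limit: f = μ_s N.
Perpendicular to the incline: N = m g cos θ + P sin θ.
Along the incline: P cos θ = m g sin θ + μ_s N = m g sin θ + μ_s (m g cos θ + P sin θ).
Solving, P (cos θ − μ_s sin θ) = m g (sin θ + μ_s cos θ), so P = 212×9.81×(sin 30° + 0.35 cos 30°)/(cos 30° − 0.35 sin 30°) = 2080×0.8031/0.691 = 2420 N.

P ≈ 2420 N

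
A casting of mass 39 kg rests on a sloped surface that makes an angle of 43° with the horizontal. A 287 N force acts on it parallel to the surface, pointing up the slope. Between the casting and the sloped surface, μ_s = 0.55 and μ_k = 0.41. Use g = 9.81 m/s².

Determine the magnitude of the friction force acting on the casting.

Normal force: N = m g cos θ = 39 × 9.81 × cos 43° = 279.8 N.
Parallel to the incline, ΣF = 0 gives f = m g sin θ − P = 260.9 − 287 = -26.07 N (up-slope positive).
Maximum static friction available: μ_s N = 0.55 × 279.8 = 153.9 N.
Since |-26.07| ≤ 153.9 N, no slip — friction simply equals what equilibrium demands.

f ≈ 26.1 N (down the incline)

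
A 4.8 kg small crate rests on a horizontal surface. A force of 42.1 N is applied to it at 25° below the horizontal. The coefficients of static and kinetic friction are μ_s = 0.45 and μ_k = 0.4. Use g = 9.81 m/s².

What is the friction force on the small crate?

f ≈ 26 N

N = m g + P sin α = 47.09 + 42.1×sin 25° = 64.88 N.
Horizontally, friction must balance P cos α = 38.16 N.
μ_s N = 0.45 × 64.88 = 29.2 N.
The required friction exceeds μ_s N, so the small crate moves and f = μ_k N = 26 N.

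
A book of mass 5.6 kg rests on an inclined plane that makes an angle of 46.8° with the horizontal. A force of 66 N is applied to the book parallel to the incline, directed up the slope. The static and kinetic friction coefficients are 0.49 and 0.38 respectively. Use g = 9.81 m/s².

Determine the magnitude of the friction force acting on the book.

f ≈ 14.3 N (down the incline)

The normal reaction is N = m g cos θ = 37.61 N.
For equilibrium along the incline the friction force must supply f = m g sin θ − P = 40.05 − 66 = -25.95 N (positive meaning up-slope).
Static friction can supply at most μ_s N = 18.43 N.
|-25.95| exceeds 18.43 N, so the book slips up-slope; friction is kinetic, f = μ_k N = 0.38×37.61 = 14.3 N.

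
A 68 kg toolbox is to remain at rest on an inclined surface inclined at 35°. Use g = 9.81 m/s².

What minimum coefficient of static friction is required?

μ_s,min ≈ 0.7

At the slip threshold m g sin θ = μ_s m g cos θ, so μ_s,min = tan θ.
μ_s,min = tan 35° = 0.7.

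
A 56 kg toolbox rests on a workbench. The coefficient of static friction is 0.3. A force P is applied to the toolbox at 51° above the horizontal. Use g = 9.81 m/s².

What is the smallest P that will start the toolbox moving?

P ≈ 191 N

N = m g − P sin α (the pull lifts the toolbox).
At impending slip, P cos α = μ_s N = μ_s (m g − P sin α).
Solving: P (cos α + μ_s sin α) = μ_s m g → P = 0.3×549/(cos 51° + 0.3 sin 51°) = 165/0.8625 = 191 N.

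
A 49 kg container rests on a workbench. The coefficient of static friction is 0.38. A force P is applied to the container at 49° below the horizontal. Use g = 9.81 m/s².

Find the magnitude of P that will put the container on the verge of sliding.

N = m g + P sin α (the push presses the container into the workbench).
At impending slip, P cos α = μ_s N = μ_s (m g + P sin α).
Solving: P (cos α − μ_s sin α) = μ_s m g → P = 0.38×481/(cos 49° − 0.38 sin 49°) = 183/0.3693 = 495 N.

P ≈ 495 N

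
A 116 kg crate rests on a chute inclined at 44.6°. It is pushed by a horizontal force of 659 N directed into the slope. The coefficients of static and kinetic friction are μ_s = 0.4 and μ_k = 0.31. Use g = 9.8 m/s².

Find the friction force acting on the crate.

f ≈ 329 N (up the incline)

The horizontal push has a component P sin θ into the surface, so N = m g cos θ + P sin θ = 809.4 + 462.7 = 1272 N.
Parallel to the incline: P cos θ − m g sin θ = 469.2 − 798.2 = -329 N; the friction needed to balance this is 329 N acting up the slope.
The limit of static friction is μ_s N = 508.9 N.
|f_req| = 329 ≤ 508.9 N → the crate is in equilibrium; friction equals the required value.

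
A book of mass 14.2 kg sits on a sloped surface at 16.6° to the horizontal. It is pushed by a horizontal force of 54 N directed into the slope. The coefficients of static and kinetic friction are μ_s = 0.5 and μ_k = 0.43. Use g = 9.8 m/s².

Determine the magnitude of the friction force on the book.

Normal direction: N = m g cos θ + P sin θ = 148.8 N.
Along the incline, the net driving force (taking up-slope positive) is P cos θ − m g sin θ = 51.75 − 39.76 = 11.99 N, so equilibrium requires friction f = -11.99 N (down-slope).
The limit of static friction is μ_s N = 74.39 N.
Since 11.99 N is within the 74.39 N limit, the book stays put and friction is exactly 12 N.

f ≈ 12 N (down the incline)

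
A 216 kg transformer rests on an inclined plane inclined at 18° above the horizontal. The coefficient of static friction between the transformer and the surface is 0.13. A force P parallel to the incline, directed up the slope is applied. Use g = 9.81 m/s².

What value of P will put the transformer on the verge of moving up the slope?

P ≈ 917 N

At impending motion up the slope, friction acts down-slope at its limit: f = μ_s N.
P is parallel to the surface, so N = m g cos θ = 2020 N.
Along the incline: P = m g sin θ + μ_s N = 655 + 0.13×2020 = 917 N.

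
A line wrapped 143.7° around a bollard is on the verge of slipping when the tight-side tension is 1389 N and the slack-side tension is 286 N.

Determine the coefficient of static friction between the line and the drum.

μ ≈ 0.63

T₂/T₁ = e^{μβ} → μ = ln(T₂/T₁)/β.
β = 143.7° = 2.508 rad.
μ = ln(1389/286)/2.508 = ln(4.857)/2.508 = 0.63.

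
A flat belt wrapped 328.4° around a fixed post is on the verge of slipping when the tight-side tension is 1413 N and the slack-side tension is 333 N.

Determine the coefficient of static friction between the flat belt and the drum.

T₂/T₁ = e^{μβ} → μ = ln(T₂/T₁)/β.
β = 328.4° = 5.732 rad.
μ = ln(1413/333)/5.732 = ln(4.243)/5.732 = 0.252.

μ ≈ 0.252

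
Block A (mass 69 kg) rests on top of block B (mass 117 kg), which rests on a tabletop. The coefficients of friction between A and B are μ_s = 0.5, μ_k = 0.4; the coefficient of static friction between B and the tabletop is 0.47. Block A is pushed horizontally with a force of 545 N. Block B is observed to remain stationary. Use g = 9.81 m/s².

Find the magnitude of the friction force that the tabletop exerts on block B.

f ≈ 271 N

Between the blocks, N₁ = m_A g = 676.9 N.
Maximum static friction on A from B: μ_s N₁ = 0.5×676.9 = 338.4 N.
Since P = 545 N > 338.4 N, A slides on B; the A–B friction is kinetic: f₁ = μ_k N₁ = 0.4×676.9 = 271 N.
B experiences an equal 271 N forward from A (third law). B is in equilibrium, so the floor supplies f₂ = 271 N of static friction (limit μ_s(m_A+m_B)g = 857.6 N, not exceeded).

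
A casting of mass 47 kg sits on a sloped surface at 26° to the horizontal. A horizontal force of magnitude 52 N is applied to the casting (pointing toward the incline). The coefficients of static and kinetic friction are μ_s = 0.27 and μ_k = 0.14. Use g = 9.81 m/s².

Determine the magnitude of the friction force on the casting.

The horizontal push has a component P sin θ into the surface, so N = m g cos θ + P sin θ = 414.4 + 22.8 = 437.2 N.
Along the incline, the net driving force (taking up-slope positive) is P cos θ − m g sin θ = 46.74 − 202.1 = -155.4 N, so equilibrium requires friction f = 155.4 N (up-slope).
Maximum static friction: μ_s N = 0.27 × 437.2 = 118 N.
|f_req| = 155.4 > 118 N → the casting slides down the incline; f = μ_k N = 0.14 × 437.2 = 61.2 N.

f ≈ 61.2 N (up the incline)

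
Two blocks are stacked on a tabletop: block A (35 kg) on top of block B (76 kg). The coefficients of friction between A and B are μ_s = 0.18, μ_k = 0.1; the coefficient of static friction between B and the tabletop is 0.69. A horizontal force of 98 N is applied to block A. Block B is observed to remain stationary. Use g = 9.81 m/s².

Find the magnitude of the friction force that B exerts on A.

f ≈ 34.3 N

Between the blocks, N₁ = m_A g = 343.4 N.
So the A–B interface can sustain at most μ_s N₁ = 61.8 N of static friction.
P = 98 N exceeds that limit, so A slips over B and the interface friction becomes kinetic: f₁ = μ_k N₁ = 0.1×343.4 = 34.3 N.
B experiences an equal 34.3 N forward from A (third law). B is in equilibrium, so the floor supplies f₂ = 34.3 N of static friction (limit μ_s(m_A+m_B)g = 751.3 N, not exceeded).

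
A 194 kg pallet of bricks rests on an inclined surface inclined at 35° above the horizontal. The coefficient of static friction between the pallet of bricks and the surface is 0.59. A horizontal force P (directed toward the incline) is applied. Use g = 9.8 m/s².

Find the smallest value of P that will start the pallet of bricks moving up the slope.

P ≈ 4180 N

At impending motion up the slope, friction acts down-slope at its limit: f = μ_s N.
Perpendicular to the incline: N = m g cos θ + P sin θ.
Along the incline: P cos θ = m g sin θ + μ_s N = m g sin θ + μ_s (m g cos θ + P sin θ).
Solving, P (cos θ − μ_s sin θ) = m g (sin θ + μ_s cos θ), so P = 194×9.8×(sin 35° + 0.59 cos 35°)/(cos 35° − 0.59 sin 35°) = 1900×1.057/0.4807 = 4180 N.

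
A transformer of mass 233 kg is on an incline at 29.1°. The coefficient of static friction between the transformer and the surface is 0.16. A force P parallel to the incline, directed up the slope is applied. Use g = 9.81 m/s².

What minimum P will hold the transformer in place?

The transformer tends to slide down (tan θ > μ_s), so at the point of impending slip friction acts up-slope at its limit: f = μ_s N.
P is parallel to the surface, so N = m g cos θ = 2000 N.
Along the incline: P + μ_s N = m g sin θ, so P = 1110 − 0.16×2000 = 792 N.

P_min ≈ 792 N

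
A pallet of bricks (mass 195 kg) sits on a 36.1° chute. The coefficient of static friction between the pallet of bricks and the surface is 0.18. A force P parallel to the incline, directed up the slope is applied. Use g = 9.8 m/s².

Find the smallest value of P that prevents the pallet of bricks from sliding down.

The pallet of bricks tends to slide down (tan θ > μ_s), so at the point of impending slip friction acts up-slope at its limit: f = μ_s N.
P is parallel to the surface, so N = m g cos θ = 1540 N.
Along the incline: P + μ_s N = m g sin θ, so P = 1130 − 0.18×1540 = 848 N.

P_min ≈ 848 N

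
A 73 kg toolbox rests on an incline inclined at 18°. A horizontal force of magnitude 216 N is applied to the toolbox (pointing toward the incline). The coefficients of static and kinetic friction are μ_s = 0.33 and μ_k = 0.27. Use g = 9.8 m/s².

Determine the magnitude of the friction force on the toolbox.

f ≈ 15.6 N (up the incline)

Resolve perpendicular to the incline: N = m g cos θ + P sin θ = 73×9.8×cos 18° + 216×sin 18° = 747.1 N.
Along the incline, the net driving force (taking up-slope positive) is P cos θ − m g sin θ = 205.4 − 221.1 = -15.64 N, so equilibrium requires friction f = 15.64 N (up-slope).
The limit of static friction is μ_s N = 246.6 N.
Since 15.64 N is within the 246.6 N limit, the toolbox stays put and friction is exactly 15.6 N.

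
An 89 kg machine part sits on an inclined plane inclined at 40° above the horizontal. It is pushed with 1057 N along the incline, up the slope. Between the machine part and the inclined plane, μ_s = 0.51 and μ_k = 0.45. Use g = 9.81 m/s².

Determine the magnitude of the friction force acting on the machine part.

Perpendicular to the surface, N = m g cos θ = 89·9.81·cos 40° = 668.8 N.
For equilibrium along the incline the friction force must supply f = m g sin θ − P = 561.2 − 1057 = -495.8 N (positive meaning up-slope).
Static friction can supply at most μ_s N = 341.1 N.
|-495.8| exceeds 341.1 N, so the machine part slips up-slope; friction is kinetic, f = μ_k N = 0.45×668.8 = 301 N.

f ≈ 301 N (down the incline)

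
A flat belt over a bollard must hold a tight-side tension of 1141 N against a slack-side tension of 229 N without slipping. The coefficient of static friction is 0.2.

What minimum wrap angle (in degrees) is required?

T₂/T₁ = e^{μβ} → β = ln(T₂/T₁)/μ.
β = ln(1141/229)/0.2 = 1.606/0.2 = 8.03 rad.
In degrees: β = 8.03 × 180/π = 460°.

β_min ≈ 460°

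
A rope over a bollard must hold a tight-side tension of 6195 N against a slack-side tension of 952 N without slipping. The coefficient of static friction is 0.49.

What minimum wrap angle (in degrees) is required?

β_min ≈ 219°

T₂/T₁ = e^{μβ} → β = ln(T₂/T₁)/μ.
β = ln(6195/952)/0.49 = 1.873/0.49 = 3.822 rad.
In degrees: β = 3.822 × 180/π = 219°.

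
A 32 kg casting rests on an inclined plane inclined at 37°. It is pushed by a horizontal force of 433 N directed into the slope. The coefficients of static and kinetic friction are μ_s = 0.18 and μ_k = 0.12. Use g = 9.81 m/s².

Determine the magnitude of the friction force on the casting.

f ≈ 61.4 N (down the incline)

Resolve perpendicular to the incline: N = m g cos θ + P sin θ = 32×9.81×cos 37° + 433×sin 37° = 511.3 N.
Parallel to the incline: P cos θ − m g sin θ = 345.8 − 188.9 = 156.9 N; the friction needed to balance this is 156.9 N acting down the slope.
Maximum static friction: μ_s N = 0.18 × 511.3 = 92.03 N.
The required 156.9 N exceeds the static limit, so the casting slides up-slope and f = μ_k N = 0.12×511.3 = 61.4 N.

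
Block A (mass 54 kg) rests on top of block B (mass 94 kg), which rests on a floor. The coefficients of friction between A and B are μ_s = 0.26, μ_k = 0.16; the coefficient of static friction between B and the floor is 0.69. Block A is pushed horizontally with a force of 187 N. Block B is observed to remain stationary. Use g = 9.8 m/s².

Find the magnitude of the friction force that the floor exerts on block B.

f ≈ 84.7 N

The normal force B exerts on A is simply A's weight, N₁ = 529.2 N.
Maximum static friction on A from B: μ_s N₁ = 0.26×529.2 = 137.6 N.
Since P = 187 N > 137.6 N, A slides on B; the A–B friction is kinetic: f₁ = μ_k N₁ = 0.16×529.2 = 84.7 N.
By Newton's third law B feels 84.7 N forward from A. With B stationary, the floor's static friction on B balances it: f₂ = 84.7 N (well within μ_s(m_A+m_B)g = 1001 N).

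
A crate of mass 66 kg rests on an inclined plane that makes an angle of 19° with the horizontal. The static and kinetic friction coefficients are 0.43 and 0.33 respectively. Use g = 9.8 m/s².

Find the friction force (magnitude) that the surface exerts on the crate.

f ≈ 211 N (up the incline)

The normal reaction is N = m g cos θ = 611.6 N.
Along the slope the weight component is m g sin θ = 210.6 N; friction must supply exactly this, acting up-slope.
The static-friction ceiling is μ_s N = 0.43 × 611.6 = 263 N.
Since |210.6| ≤ 263 N, the crate remains in static equilibrium and friction takes exactly the required value.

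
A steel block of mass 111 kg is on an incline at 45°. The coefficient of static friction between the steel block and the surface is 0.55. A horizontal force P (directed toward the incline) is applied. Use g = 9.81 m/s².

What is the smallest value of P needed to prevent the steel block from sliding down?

The steel block tends to slide down (tan θ > μ_s), so at the point of impending slip friction acts up-slope at its limit: f = μ_s N.
Perpendicular to the incline: N = m g cos θ + P sin θ.
Along the incline: P cos θ + μ_s N = m g sin θ, i.e. P cos θ + μ_s (m g cos θ + P sin θ) = m g sin θ.
Solving, P (cos θ + μ_s sin θ) = m g (sin θ − μ_s cos θ), so P = 1090×0.3182/1.096 = 316 N.

P_min ≈ 316 N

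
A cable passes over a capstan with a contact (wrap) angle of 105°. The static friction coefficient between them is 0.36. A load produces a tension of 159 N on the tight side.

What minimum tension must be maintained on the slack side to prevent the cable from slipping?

Capstan equation at impending slip: T_tight/T_slack = e^{μβ}.
β = 105° = 1.833 rad; e^{μβ} = e^{0.36×1.833} = 1.934.
T_slack = T_tight / e^{μβ} = 159 / 1.934 = 82.2 N.

T_min ≈ 82.2 N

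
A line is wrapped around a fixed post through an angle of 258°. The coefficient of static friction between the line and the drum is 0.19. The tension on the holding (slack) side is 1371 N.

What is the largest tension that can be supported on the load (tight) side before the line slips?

T_max ≈ 3230 N

At impending slip the capstan equation gives T₂/T₁ = e^{μβ} with β in radians.
β = 258° × π/180 = 4.503 rad.
e^{μβ} = e^{0.19×4.503} = 2.353.
T₂ = T₁ · e^{μβ} = 1371 × 2.353 = 3230 N.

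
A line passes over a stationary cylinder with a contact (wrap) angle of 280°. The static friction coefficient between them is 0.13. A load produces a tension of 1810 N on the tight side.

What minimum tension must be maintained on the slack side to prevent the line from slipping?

Capstan equation at impending slip: T_tight/T_slack = e^{μβ}.
β = 280° = 4.887 rad; e^{μβ} = e^{0.13×4.887} = 1.888.
T_slack = T_tight / e^{μβ} = 1810 / 1.888 = 959 N.

T_min ≈ 959 N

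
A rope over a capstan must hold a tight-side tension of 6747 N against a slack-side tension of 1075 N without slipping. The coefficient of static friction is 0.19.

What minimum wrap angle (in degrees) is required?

β_min ≈ 554°

T₂/T₁ = e^{μβ} → β = ln(T₂/T₁)/μ.
β = ln(6747/1075)/0.19 = 1.837/0.19 = 9.667 rad.
In degrees: β = 9.667 × 180/π = 554°.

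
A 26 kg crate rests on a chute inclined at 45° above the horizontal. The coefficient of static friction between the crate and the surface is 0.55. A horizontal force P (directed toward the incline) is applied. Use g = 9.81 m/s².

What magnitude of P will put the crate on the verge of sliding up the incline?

P ≈ 879 N

At impending motion up the slope, friction acts down-slope at its limit: f = μ_s N.
Perpendicular to the incline: N = m g cos θ + P sin θ.
Along the incline: P cos θ = m g sin θ + μ_s N = m g sin θ + μ_s (m g cos θ + P sin θ).
Solving, P (cos θ − μ_s sin θ) = m g (sin θ + μ_s cos θ), so P = 26×9.81×(sin 45° + 0.55 cos 45°)/(cos 45° − 0.55 sin 45°) = 255×1.096/0.3182 = 879 N.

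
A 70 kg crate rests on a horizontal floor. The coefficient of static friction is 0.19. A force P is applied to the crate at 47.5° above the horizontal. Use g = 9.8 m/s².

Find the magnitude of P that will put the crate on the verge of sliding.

N = m g − P sin α (the pull lifts the crate).
At impending slip, P cos α = μ_s N = μ_s (m g − P sin α).
Solving: P (cos α + μ_s sin α) = μ_s m g → P = 0.19×686/(cos 47.5° + 0.19 sin 47.5°) = 130/0.8157 = 160 N.

P ≈ 160 N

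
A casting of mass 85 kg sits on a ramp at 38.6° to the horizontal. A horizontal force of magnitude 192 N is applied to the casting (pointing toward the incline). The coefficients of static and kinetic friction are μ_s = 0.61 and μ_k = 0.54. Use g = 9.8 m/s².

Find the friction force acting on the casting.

f ≈ 370 N (up the incline)

Resolve perpendicular to the incline: N = m g cos θ + P sin θ = 85×9.8×cos 38.6° + 192×sin 38.6° = 770.8 N.
Along the incline, the net driving force (taking up-slope positive) is P cos θ − m g sin θ = 150.1 − 519.7 = -369.6 N, so equilibrium requires friction f = 369.6 N (up-slope).
Maximum static friction: μ_s N = 0.61 × 770.8 = 470.2 N.
Since 369.6 N is within the 470.2 N limit, the casting stays put and friction is exactly 370 N.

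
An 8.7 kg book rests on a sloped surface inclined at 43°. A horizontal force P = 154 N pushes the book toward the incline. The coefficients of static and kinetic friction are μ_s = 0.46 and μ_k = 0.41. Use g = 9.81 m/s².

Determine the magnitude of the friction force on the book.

Resolve perpendicular to the incline: N = m g cos θ + P sin θ = 8.7×9.81×cos 43° + 154×sin 43° = 167.4 N.
Along the incline, the net driving force (taking up-slope positive) is P cos θ − m g sin θ = 112.6 − 58.21 = 54.42 N, so equilibrium requires friction f = -54.42 N (down-slope).
Maximum static friction: μ_s N = 0.46 × 167.4 = 77.03 N.
Since 54.42 N is within the 77.03 N limit, the book stays put and friction is exactly 54.4 N.

f ≈ 54.4 N (down the incline)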